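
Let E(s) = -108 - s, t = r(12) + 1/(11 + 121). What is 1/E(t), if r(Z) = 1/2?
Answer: -132/14323 ≈ -0.0092160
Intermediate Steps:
r(Z) = 1/2
t = 67/132 (t = 1/2 + 1/(11 + 121) = 1/2 + 1/132 = 67/132 ≈ 0.50758)
1/E(t) = 1/(-108 - 1*67/132) = 1/(-108 - 67/132) = 1/(-14323/132) = -132/14323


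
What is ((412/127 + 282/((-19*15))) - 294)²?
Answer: 12389752328464/145564225 ≈ 85115.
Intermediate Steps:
((412/127 + 282/((-19*15))) - 294)² = ((412*(1/127) + 282/(-285)) - 294)² = ((412/127 + 282*(-1/285)) - 294)² = ((412/127 - 94/95) - 294)² = (27202/12065 - 294)² = (-3519908/12065)² = 12389752328464/145564225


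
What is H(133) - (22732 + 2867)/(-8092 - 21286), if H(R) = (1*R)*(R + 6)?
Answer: 543136685/29378 ≈ 18488.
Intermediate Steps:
H(R) = R*(6 + R)
H(133) - (22732 + 2867)/(-8092 - 21286) = 133*(6 + 133) - (22732 + 2867)/(-8092 - 21286) = 133*139 - 25599/(-29378) = 18487 - 25599*(-1)/29378 = 18487 - 1*(-25599/29378) = 18487 + 25599/29378 = 543136685/29378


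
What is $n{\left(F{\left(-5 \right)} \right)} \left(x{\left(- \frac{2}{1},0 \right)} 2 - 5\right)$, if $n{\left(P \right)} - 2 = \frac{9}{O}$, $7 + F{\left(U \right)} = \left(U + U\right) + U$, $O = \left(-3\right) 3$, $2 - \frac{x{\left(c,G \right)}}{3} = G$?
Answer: $7$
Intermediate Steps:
$x{\left(c,G \right)} = 6 - 3 G$
$O = -9$
$F{\left(U \right)} = -7 + 3 U$ ($F{\left(U \right)} = -7 + \left(\left(U + U\right) + U\right) = -7 + \left(2 U + U\right) = -7 + 3 U$)
$n{\left(P \right)} = 1$ ($n{\left(P \right)} = 2 + \frac{9}{-9} = 2 + 9 \left(- \frac{1}{9}\right) = 2 - 1 = 1$)
$n{\left(F{\left(-5 \right)} \right)} \left(x{\left(- \frac{2}{1},0 \right)} 2 - 5\right) = 1 \left(\left(6 - 0\right) 2 - 5\right) = 1 \left(\left(6 + 0\right) 2 - 5\right) = 1 \left(6 \cdot 2 - 5\right) = 1 \left(12 - 5\right) = 1 \cdot 7 = 7$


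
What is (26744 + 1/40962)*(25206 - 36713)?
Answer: -12605777297603/40962 ≈ -3.0774e+8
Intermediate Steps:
(26744 + 1/40962)*(25206 - 36713) = (26744 + 1/40962)*(-11507) = (1095487729/40962)*(-11507) = -12605777297603/40962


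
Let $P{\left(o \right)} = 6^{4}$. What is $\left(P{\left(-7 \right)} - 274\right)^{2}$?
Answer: $1044484$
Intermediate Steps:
$P{\left(o \right)} = 1296$
$\left(P{\left(-7 \right)} - 274\right)^{2} = \left(1296 - 274\right)^{2} = 1022^{2} = 1044484$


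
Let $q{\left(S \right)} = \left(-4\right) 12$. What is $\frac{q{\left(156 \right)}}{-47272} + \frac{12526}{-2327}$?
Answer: $- \frac{74002172}{13750243} \approx -5.3819$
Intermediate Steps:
$q{\left(S \right)} = -48$
$\frac{q{\left(156 \right)}}{-47272} + \frac{12526}{-2327} = - \frac{48}{-47272} + \frac{12526}{-2327} = \left(-48\right) \left(- \frac{1}{47272}\right) + 12526 \left(- \frac{1}{2327}\right) = \frac{6}{5909} - \frac{12526}{2327} = - \frac{74002172}{13750243}$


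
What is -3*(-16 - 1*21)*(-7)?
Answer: -777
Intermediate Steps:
-3*(-16 - 1*21)*(-7) = -3*(-16 - 21)*(-7) = -3*(-37)*(-7) = 111*(-7) = -777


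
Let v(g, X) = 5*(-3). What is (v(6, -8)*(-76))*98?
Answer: 111720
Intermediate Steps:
v(g, X) = -15
(v(6, -8)*(-76))*98 = -15*(-76)*98 = 1140*98 = 111720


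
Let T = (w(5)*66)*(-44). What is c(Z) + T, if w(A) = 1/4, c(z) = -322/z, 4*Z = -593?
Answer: -429230/593 ≈ -723.83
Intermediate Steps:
Z = -593/4 (Z = (¼)*(-593) = -593/4 ≈ -148.25)
w(A) = ¼
T = -726 (T = ((¼)*66)*(-44) = (33/2)*(-44) = -726)
c(Z) + T = -322/(-593/4) - 726 = -322*(-4/593) - 726 = 1288/593 - 726 = -429230/593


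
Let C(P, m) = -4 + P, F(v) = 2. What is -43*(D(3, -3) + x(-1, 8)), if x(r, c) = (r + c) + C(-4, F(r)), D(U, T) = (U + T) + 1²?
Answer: 0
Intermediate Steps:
D(U, T) = 1 + T + U (D(U, T) = (T + U) + 1 = 1 + T + U)
x(r, c) = -8 + c + r (x(r, c) = (r + c) + (-4 - 4) = (c + r) - 8 = -8 + c + r)
-43*(D(3, -3) + x(-1, 8)) = -43*((1 - 3 + 3) + (-8 + 8 - 1)) = -43*(1 - 1) = -43*0 = 0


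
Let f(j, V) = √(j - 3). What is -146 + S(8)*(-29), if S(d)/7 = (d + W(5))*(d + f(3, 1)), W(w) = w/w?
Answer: -14762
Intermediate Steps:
f(j, V) = √(-3 + j)
W(w) = 1
S(d) = 7*d*(1 + d) (S(d) = 7*((d + 1)*(d + √(-3 + 3))) = 7*((1 + d)*(d + √0)) = 7*((1 + d)*(d + 0)) = 7*((1 + d)*d) = 7*(d*(1 + d)) = 7*d*(1 + d))
-146 + S(8)*(-29) = -146 + (7*8*(1 + 8))*(-29) = -146 + (7*8*9)*(-29) = -146 + 504*(-29) = -146 - 14616 = -14762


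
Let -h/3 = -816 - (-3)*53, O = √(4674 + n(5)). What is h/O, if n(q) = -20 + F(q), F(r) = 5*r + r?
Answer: 1971*√1171/2342 ≈ 28.799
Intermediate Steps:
F(r) = 6*r
n(q) = -20 + 6*q
O = 2*√1171 (O = √(4674 + (-20 + 6*5)) = √(4674 + (-20 + 30)) = √(4674 + 10) = √4684 = 2*√1171 ≈ 68.440)
h = 1971 (h = -3*(-816 - (-3)*53) = -3*(-816 - 1*(-159)) = -3*(-816 + 159) = -3*(-657) = 1971)
h/O = 1971/((2*√1171)) = 1971*(√1171/2342) = 1971*√1171/2342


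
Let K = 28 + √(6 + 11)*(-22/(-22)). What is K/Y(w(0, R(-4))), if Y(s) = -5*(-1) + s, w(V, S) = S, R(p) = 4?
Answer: 28/9 + √17/9 ≈ 3.5692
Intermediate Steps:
Y(s) = 5 + s
K = 28 + √17 (K = 28 + √17*(-22*(-1/22)) = 28 + √17*1 = 28 + √17 ≈ 32.123)
K/Y(w(0, R(-4))) = (28 + √17)/(5 + 4) = (28 + √17)/9 = (28 + √17)*(⅑) = 28/9 + √17/9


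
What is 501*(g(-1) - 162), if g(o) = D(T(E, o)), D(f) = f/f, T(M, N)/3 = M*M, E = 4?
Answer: -80661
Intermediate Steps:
T(M, N) = 3*M² (T(M, N) = 3*(M*M) = 3*M²)
D(f) = 1
g(o) = 1
501*(g(-1) - 162) = 501*(1 - 162) = 501*(-161) = -80661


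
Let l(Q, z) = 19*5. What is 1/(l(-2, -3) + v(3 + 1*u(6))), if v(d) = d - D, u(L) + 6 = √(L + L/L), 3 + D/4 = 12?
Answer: 8/447 - √7/3129 ≈ 0.017052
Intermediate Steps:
D = 36 (D = -12 + 4*12 = -12 + 48 = 36)
l(Q, z) = 95
u(L) = -6 + √(1 + L) (u(L) = -6 + √(L + L/L) = -6 + √(L + 1) = -6 + √(1 + L))
v(d) = -36 + d (v(d) = d - 1*36 = d - 36 = -36 + d)
1/(l(-2, -3) + v(3 + 1*u(6))) = 1/(95 + (-36 + (3 + 1*(-6 + √(1 + 6))))) = 1/(95 + (-36 + (3 + 1*(-6 + √7)))) = 1/(95 + (-36 + (3 + (-6 + √7)))) = 1/(95 + (-36 + (-3 + √7))) = 1/(95 + (-39 + √7)) = 1/(56 + √7)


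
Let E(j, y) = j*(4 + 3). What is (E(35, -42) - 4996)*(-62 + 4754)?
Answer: -22291692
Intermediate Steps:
E(j, y) = 7*j (E(j, y) = j*7 = 7*j)
(E(35, -42) - 4996)*(-62 + 4754) = (7*35 - 4996)*(-62 + 4754) = (245 - 4996)*4692 = -4751*4692 = -22291692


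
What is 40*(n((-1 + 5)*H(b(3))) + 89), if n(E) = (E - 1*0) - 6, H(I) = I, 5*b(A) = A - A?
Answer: 3320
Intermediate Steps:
b(A) = 0 (b(A) = (A - A)/5 = (⅕)*0 = 0)
n(E) = -6 + E (n(E) = (E + 0) - 6 = E - 6 = -6 + E)
40*(n((-1 + 5)*H(b(3))) + 89) = 40*((-6 + (-1 + 5)*0) + 89) = 40*((-6 + 4*0) + 89) = 40*((-6 + 0) + 89) = 40*(-6 + 89) = 40*83 = 3320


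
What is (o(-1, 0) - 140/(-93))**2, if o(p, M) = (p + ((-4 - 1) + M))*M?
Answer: 19600/8649 ≈ 2.2662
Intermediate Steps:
o(p, M) = M*(-5 + M + p) (o(p, M) = (p + (-5 + M))*M = (-5 + M + p)*M = M*(-5 + M + p))
(o(-1, 0) - 140/(-93))**2 = (0*(-5 + 0 - 1) - 140/(-93))**2 = (0*(-6) - 140*(-1/93))**2 = (0 + 140/93)**2 = (140/93)**2 = 19600/8649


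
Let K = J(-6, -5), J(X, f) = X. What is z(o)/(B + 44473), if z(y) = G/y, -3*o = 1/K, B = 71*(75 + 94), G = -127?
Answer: -381/9412 ≈ -0.040480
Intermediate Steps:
B = 11999 (B = 71*169 = 11999)
K = -6
o = 1/18 (o = -1/3/(-6) = -1/3*(-1/6) = 1/18 ≈ 0.055556)
z(y) = -127/y
z(o)/(B + 44473) = (-127/1/18)/(11999 + 44473) = -127*18/56472 = -2286*1/56472 = -381/9412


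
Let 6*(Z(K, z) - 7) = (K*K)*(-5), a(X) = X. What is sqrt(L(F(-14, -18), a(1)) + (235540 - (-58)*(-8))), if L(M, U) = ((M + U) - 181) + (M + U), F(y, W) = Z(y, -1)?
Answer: sqrt(2111259)/3 ≈ 484.34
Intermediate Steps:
Z(K, z) = 7 - 5*K**2/6 (Z(K, z) = 7 + ((K*K)*(-5))/6 = 7 + (K**2*(-5))/6 = 7 + (-5*K**2)/6 = 7 - 5*K**2/6)
F(y, W) = 7 - 5*y**2/6
L(M, U) = -181 + 2*M + 2*U (L(M, U) = (-181 + M + U) + (M + U) = -181 + 2*M + 2*U)
sqrt(L(F(-14, -18), a(1)) + (235540 - (-58)*(-8))) = sqrt((-181 + 2*(7 - 5/6*(-14)**2) + 2*1) + (235540 - (-58)*(-8))) = sqrt((-181 + 2*(7 - 5/6*196) + 2) + (235540 - 1*464)) = sqrt((-181 + 2*(7 - 490/3) + 2) + (235540 - 464)) = sqrt((-181 + 2*(-469/3) + 2) + 235076) = sqrt((-181 - 938/3 + 2) + 235076) = sqrt(-1475/3 + 235076) = sqrt(703753/3) = sqrt(2111259)/3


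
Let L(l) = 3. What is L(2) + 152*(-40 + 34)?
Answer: -909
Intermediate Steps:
L(2) + 152*(-40 + 34) = 3 + 152*(-40 + 34) = 3 + 152*(-6) = 3 - 912 = -909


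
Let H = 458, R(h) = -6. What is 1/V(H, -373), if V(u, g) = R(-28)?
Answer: -⅙ ≈ -0.16667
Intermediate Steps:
V(u, g) = -6
1/V(H, -373) = 1/(-6) = -⅙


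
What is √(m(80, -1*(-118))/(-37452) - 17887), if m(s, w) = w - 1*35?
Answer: I*√6272311217541/18726 ≈ 133.74*I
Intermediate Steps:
m(s, w) = -35 + w (m(s, w) = w - 35 = -35 + w)
√(m(80, -1*(-118))/(-37452) - 17887) = √((-35 - 1*(-118))/(-37452) - 17887) = √((-35 + 118)*(-1/37452) - 17887) = √(83*(-1/37452) - 17887) = √(-83/37452 - 17887) = √(-669904007/37452) = I*√6272311217541/18726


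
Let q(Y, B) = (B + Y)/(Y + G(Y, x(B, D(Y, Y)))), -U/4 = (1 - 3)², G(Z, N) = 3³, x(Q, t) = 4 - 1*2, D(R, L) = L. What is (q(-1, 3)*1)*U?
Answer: -16/13 ≈ -1.2308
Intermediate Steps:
x(Q, t) = 2 (x(Q, t) = 4 - 2 = 2)
G(Z, N) = 27
U = -16 (U = -4*(1 - 3)² = -4*(-2)² = -4*4 = -16)
q(Y, B) = (B + Y)/(27 + Y) (q(Y, B) = (B + Y)/(Y + 27) = (B + Y)/(27 + Y))
(q(-1, 3)*1)*U = (((3 - 1)/(27 - 1))*1)*(-16) = ((2/26)*1)*(-16) = (((1/26)*2)*1)*(-16) = ((1/13)*1)*(-16) = (1/13)*(-16) = -16/13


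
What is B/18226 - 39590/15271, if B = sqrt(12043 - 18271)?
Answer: -39590/15271 + 3*I*sqrt(173)/9113 ≈ -2.5925 + 0.0043299*I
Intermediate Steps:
B = 6*I*sqrt(173) (B = sqrt(-6228) = 6*I*sqrt(173) ≈ 78.918*I)
B/18226 - 39590/15271 = (6*I*sqrt(173))/18226 - 39590/15271 = (6*I*sqrt(173))*(1/18226) - 39590*1/15271 = 3*I*sqrt(173)/9113 - 39590/15271 = -39590/15271 + 3*I*sqrt(173)/9113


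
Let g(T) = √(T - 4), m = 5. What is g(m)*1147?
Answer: 1147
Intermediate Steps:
g(T) = √(-4 + T)
g(m)*1147 = √(-4 + 5)*1147 = √1*1147 = 1*1147 = 1147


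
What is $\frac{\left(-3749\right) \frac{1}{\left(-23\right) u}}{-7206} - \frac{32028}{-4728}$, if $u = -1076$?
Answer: $\frac{10347286043}{1527470232} \approx 6.7741$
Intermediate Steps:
$\frac{\left(-3749\right) \frac{1}{\left(-23\right) u}}{-7206} - \frac{32028}{-4728} = \frac{\left(-3749\right) \frac{1}{\left(-23\right) \left(-1076\right)}}{-7206} - \frac{32028}{-4728} = - \frac{3749}{24748} \left(- \frac{1}{7206}\right) - - \frac{2669}{394} = \left(-3749\right) \frac{1}{24748} \left(- \frac{1}{7206}\right) + \frac{2669}{394} = \left(- \frac{163}{1076}\right) \left(- \frac{1}{7206}\right) + \frac{2669}{394} = \frac{163}{7753656} + \frac{2669}{394} = \frac{10347286043}{1527470232}$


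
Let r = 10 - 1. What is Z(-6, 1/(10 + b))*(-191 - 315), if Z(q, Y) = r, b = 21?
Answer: -4554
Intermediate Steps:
r = 9
Z(q, Y) = 9
Z(-6, 1/(10 + b))*(-191 - 315) = 9*(-191 - 315) = 9*(-506) = -4554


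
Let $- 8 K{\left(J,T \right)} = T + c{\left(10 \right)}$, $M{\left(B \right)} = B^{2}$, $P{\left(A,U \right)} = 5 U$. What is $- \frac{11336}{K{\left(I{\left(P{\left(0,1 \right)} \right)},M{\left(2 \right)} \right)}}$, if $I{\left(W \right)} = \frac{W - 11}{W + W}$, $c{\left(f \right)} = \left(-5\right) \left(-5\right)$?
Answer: $\frac{90688}{29} \approx 3127.2$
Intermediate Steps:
$c{\left(f \right)} = 25$
$I{\left(W \right)} = \frac{-11 + W}{2 W}$
$K{\left(J,T \right)} = - \frac{25}{8} - \frac{T}{8}$ ($K{\left(J,T \right)} = - \frac{T + 25}{8} = - \frac{25 + T}{8} = - \frac{25}{8} - \frac{T}{8}$)
$- \frac{11336}{K{\left(I{\left(P{\left(0,1 \right)} \right)},M{\left(2 \right)} \right)}} = - \frac{11336}{- \frac{25}{8} - \frac{2^{2}}{8}} = - \frac{11336}{- \frac{25}{8} - \frac{1}{2}} = - \frac{11336}{- \frac{29}{8}} = \left(-11336\right) \left(- \frac{8}{29}\right) = \frac{90688}{29}$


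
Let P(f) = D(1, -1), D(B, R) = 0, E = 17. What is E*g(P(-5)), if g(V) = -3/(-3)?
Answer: 17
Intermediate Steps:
P(f) = 0
g(V) = 1 (g(V) = -3*(-⅓) = 1)
E*g(P(-5)) = 17*1 = 17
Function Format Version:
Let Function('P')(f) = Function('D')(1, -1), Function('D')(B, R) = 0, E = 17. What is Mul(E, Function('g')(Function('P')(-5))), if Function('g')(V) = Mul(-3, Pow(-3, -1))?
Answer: 17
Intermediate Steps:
Function('P')(f) = 0
Function('g')(V) = 1 (Function('g')(V) = Mul(-3, Rational(-1, 3)) = 1)
Mul(E, Function('g')(Function('P')(-5))) = Mul(17, 1) = 17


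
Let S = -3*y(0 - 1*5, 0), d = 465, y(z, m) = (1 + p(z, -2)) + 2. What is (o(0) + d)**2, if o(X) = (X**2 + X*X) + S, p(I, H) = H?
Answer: 213444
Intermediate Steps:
y(z, m) = 1 (y(z, m) = (1 - 2) + 2 = -1 + 2 = 1)
S = -3 (S = -3*1 = -3)
o(X) = -3 + 2*X**2 (o(X) = (X**2 + X*X) - 3 = (X**2 + X**2) - 3 = 2*X**2 - 3 = -3 + 2*X**2)
(o(0) + d)**2 = ((-3 + 2*0**2) + 465)**2 = ((-3 + 2*0) + 465)**2 = ((-3 + 0) + 465)**2 = (-3 + 465)**2 = 462**2 = 213444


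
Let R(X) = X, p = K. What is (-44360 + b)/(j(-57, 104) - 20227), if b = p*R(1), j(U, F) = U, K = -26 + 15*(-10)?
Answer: 11134/5071 ≈ 2.1956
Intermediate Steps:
K = -176 (K = -26 - 150 = -176)
p = -176
b = -176 (b = -176*1 = -176)
(-44360 + b)/(j(-57, 104) - 20227) = (-44360 - 176)/(-57 - 20227) = -44536/(-20284) = -44536*(-1/20284) = 11134/5071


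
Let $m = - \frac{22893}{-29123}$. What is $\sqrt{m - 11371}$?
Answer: $\frac{2 i \sqrt{2410909258255}}{29123} \approx 106.63 i$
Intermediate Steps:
$m = \frac{22893}{29123}$ ($m = \left(-22893\right) \left(- \frac{1}{29123}\right) = \frac{22893}{29123} \approx 0.78608$)
$\sqrt{m - 11371} = \sqrt{\frac{22893}{29123} - 11371} = \sqrt{- \frac{331134740}{29123}} = \frac{2 i \sqrt{2410909258255}}{29123}$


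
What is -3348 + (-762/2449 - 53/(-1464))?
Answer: -12004690699/3585336 ≈ -3348.3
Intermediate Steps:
-3348 + (-762/2449 - 53/(-1464)) = -3348 + (-762*1/2449 - 53*(-1/1464)) = -3348 + (-762/2449 + 53/1464) = -3348 - 985771/3585336 = -12004690699/3585336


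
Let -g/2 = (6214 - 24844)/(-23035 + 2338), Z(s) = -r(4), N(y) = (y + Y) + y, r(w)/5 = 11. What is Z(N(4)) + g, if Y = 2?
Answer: -391865/6899 ≈ -56.800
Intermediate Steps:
r(w) = 55 (r(w) = 5*11 = 55)
N(y) = 2 + 2*y (N(y) = (y + 2) + y = (2 + y) + y = 2 + 2*y)
Z(s) = -55 (Z(s) = -1*55 = -55)
g = -12420/6899 (g = -2*(6214 - 24844)/(-23035 + 2338) = -(-37260)/(-20697) = -(-37260)*(-1)/20697 = -2*6210/6899 = -12420/6899 ≈ -1.8003)
Z(N(4)) + g = -55 - 12420/6899 = -391865/6899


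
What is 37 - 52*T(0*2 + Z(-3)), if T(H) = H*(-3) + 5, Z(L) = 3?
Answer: 245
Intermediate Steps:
T(H) = 5 - 3*H (T(H) = -3*H + 5 = 5 - 3*H)
37 - 52*T(0*2 + Z(-3)) = 37 - 52*(5 - 3*(0*2 + 3)) = 37 - 52*(5 - 3*(0 + 3)) = 37 - 52*(5 - 3*3) = 37 - 52*(5 - 9) = 37 - 52*(-4) = 37 + 208 = 245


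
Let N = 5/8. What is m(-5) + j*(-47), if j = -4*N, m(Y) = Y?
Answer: 225/2 ≈ 112.50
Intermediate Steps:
N = 5/8 (N = 5*(1/8) = 5/8 ≈ 0.62500)
j = -5/2 (j = -4*5/8 = -5/2 ≈ -2.5000)
m(-5) + j*(-47) = -5 - 5/2*(-47) = -5 + 235/2 = 225/2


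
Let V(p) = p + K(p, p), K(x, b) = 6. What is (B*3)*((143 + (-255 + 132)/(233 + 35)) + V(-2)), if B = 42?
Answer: 2474199/134 ≈ 18464.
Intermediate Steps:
V(p) = 6 + p (V(p) = p + 6 = 6 + p)
(B*3)*((143 + (-255 + 132)/(233 + 35)) + V(-2)) = (42*3)*((143 + (-255 + 132)/(233 + 35)) + (6 - 2)) = 126*((143 - 123/268) + 4) = 126*(38201/268 + 4) = 126*(39273/268) = 2474199/134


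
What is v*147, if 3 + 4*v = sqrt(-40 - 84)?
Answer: -441/4 + 147*I*sqrt(31)/2 ≈ -110.25 + 409.23*I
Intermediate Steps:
v = -3/4 + I*sqrt(31)/2 (v = -3/4 + sqrt(-40 - 84)/4 = -3/4 + sqrt(-124)/4 = -3/4 + (2*I*sqrt(31))/4 = -3/4 + I*sqrt(31)/2 ≈ -0.75 + 2.7839*I)
v*147 = (-3/4 + I*sqrt(31)/2)*147 = -441/4 + 147*I*sqrt(31)/2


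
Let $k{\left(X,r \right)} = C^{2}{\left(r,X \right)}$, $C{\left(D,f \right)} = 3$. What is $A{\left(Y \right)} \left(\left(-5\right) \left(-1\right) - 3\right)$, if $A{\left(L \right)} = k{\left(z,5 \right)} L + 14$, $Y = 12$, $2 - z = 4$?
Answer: $244$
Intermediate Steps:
$z = -2$ ($z = 2 - 4 = -2$)
$k{\left(X,r \right)} = 9$ ($k{\left(X,r \right)} = 3^{2} = 9$)
$A{\left(L \right)} = 14 + 9 L$ ($A{\left(L \right)} = 9 L + 14 = 14 + 9 L$)
$A{\left(Y \right)} \left(\left(-5\right) \left(-1\right) - 3\right) = \left(14 + 9 \cdot 12\right) \left(\left(-5\right) \left(-1\right) - 3\right) = \left(14 + 108\right) \left(5 - 3\right) = 122 \cdot 2 = 244$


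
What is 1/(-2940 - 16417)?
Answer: -1/19357 ≈ -5.1661e-5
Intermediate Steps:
1/(-2940 - 16417) = 1/(-19357) = -1/19357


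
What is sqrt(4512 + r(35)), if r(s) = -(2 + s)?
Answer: 5*sqrt(179) ≈ 66.895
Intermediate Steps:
r(s) = -2 - s
sqrt(4512 + r(35)) = sqrt(4512 + (-2 - 1*35)) = sqrt(4512 + (-2 - 35)) = sqrt(4512 - 37) = sqrt(4475) = 5*sqrt(179)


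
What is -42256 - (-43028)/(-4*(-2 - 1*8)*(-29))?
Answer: -12264997/290 ≈ -42293.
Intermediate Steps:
-42256 - (-43028)/(-4*(-2 - 1*8)*(-29)) = -42256 - (-43028)/(-4*(-2 - 8)*(-29)) = -42256 - (-43028)/(-4*(-10)*(-29)) = -42256 - (-43028)/(40*(-29)) = -42256 - (-43028)/(-1160) = -42256 - (-43028)*(-1)/1160 = -42256 - 1*10757/290 = -42256 - 10757/290 = -12264997/290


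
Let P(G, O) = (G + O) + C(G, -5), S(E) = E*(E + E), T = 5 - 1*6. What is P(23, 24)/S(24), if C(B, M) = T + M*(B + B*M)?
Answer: 253/576 ≈ 0.43924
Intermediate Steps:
T = -1 (T = 5 - 6 = -1)
C(B, M) = -1 + M*(B + B*M)
S(E) = 2*E² (S(E) = E*(2*E) = 2*E²)
P(G, O) = -1 + O + 21*G (P(G, O) = (G + O) + (-1 + G*(-5) + G*(-5)²) = (G + O) + (-1 - 5*G + G*25) = (G + O) + (-1 - 5*G + 25*G) = (G + O) + (-1 + 20*G) = -1 + O + 21*G)
P(23, 24)/S(24) = (-1 + 24 + 21*23)/((2*24²)) = (-1 + 24 + 483)/((2*576)) = 506/1152 = 506*(1/1152) = 253/576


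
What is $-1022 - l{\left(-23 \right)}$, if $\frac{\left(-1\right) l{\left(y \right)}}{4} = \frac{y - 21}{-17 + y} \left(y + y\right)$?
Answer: $- \frac{6122}{5} \approx -1224.4$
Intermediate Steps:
$l{\left(y \right)} = - \frac{8 y \left(-21 + y\right)}{-17 + y}$ ($l{\left(y \right)} = - 4 \frac{y - 21}{-17 + y} \left(y + y\right) = - 4 \frac{-21 + y}{-17 + y} 2 y = - 4 \frac{2 y \left(-21 + y\right)}{-17 + y} = - \frac{8 y \left(-21 + y\right)}{-17 + y}$)
$-1022 - l{\left(-23 \right)} = -1022 - 8 \left(-23\right) \frac{1}{-17 - 23} \left(21 - -23\right) = -1022 - 8 \left(-23\right) \frac{1}{-40} \left(21 + 23\right) = -1022 - 8 \left(-23\right) \left(- \frac{1}{40}\right) 44 = -1022 - \frac{1012}{5} = - \frac{6122}{5}$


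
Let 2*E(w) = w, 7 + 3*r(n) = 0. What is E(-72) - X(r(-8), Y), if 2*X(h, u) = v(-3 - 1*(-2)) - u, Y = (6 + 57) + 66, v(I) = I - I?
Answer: 57/2 ≈ 28.500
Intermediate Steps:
r(n) = -7/3 (r(n) = -7/3 + (⅓)*0 = -7/3 + 0 = -7/3)
E(w) = w/2
v(I) = 0
Y = 129 (Y = 63 + 66 = 129)
X(h, u) = -u/2 (X(h, u) = (0 - u)/2 = (-u)/2 = -u/2)
E(-72) - X(r(-8), Y) = (½)*(-72) - (-1)*129/2 = -36 - 1*(-129/2) = -36 + 129/2 = 57/2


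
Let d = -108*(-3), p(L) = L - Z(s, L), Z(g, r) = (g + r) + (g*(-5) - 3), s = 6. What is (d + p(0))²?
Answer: 123201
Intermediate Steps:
Z(g, r) = -3 + r - 4*g (Z(g, r) = (g + r) + (-5*g - 3) = (g + r) + (-3 - 5*g) = -3 + r - 4*g)
p(L) = 27 (p(L) = L - (-3 + L - 4*6) = L - (-3 + L - 24) = L - (-27 + L) = L + (27 - L) = 27)
d = 324
(d + p(0))² = (324 + 27)² = 351² = 123201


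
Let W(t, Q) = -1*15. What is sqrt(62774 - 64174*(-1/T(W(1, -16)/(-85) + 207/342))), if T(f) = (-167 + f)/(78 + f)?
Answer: 8*sqrt(5829357095638)/107377 ≈ 179.88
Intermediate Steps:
W(t, Q) = -15
T(f) = (-167 + f)/(78 + f)
sqrt(62774 - 64174*(-1/T(W(1, -16)/(-85) + 207/342))) = sqrt(62774 - 64174*(-(78 + (-15/(-85) + 207/342))/(-167 + (-15/(-85) + 207/342)))) = sqrt(62774 - 64174*(-(78 + (-15*(-1/85) + 207*(1/342)))/(-167 + (-15*(-1/85) + 207*(1/342))))) = sqrt(62774 - 64174*(-(78 + (3/17 + 23/38))/(-167 + (3/17 + 23/38)))) = sqrt(62774 - 64174*(-(78 + 505/646)/(-167 + 505/646))) = sqrt(62774 - 64174/((-(-107377)/(50893/646*646)))) = sqrt(62774 - 64174/((-646*(-107377)/(50893*646)))) = sqrt(62774 - 64174/((-1*(-107377/50893)))) = sqrt(62774 - 64174/107377/50893) = sqrt(62774 - 64174*50893/107377) = sqrt(62774 - 3266007382/107377) = sqrt(3474476416/107377) = 8*sqrt(5829357095638)/107377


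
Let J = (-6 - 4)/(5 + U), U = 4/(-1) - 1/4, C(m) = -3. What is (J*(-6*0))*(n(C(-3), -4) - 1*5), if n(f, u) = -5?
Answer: 0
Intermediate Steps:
U = -17/4 (U = 4*(-1) - 1*1/4 = -4 - 1/4 = -17/4 ≈ -4.2500)
J = -40/3 (J = (-6 - 4)/(5 - 17/4) = -10/3/4 = -10*4/3 = -40/3 ≈ -13.333)
(J*(-6*0))*(n(C(-3), -4) - 1*5) = (-(-80)*0)*(-5 - 1*5) = (-40/3*0)*(-5 - 5) = 0*(-10) = 0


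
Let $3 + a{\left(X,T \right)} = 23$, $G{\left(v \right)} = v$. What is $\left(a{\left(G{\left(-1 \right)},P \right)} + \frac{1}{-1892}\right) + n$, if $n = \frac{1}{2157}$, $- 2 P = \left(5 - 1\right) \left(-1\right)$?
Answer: $\frac{81620615}{4081044} \approx 20.0$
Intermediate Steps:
$P = 2$ ($P = - \frac{\left(5 - 1\right) \left(-1\right)}{2} = - \frac{4 \left(-1\right)}{2} = \left(- \frac{1}{2}\right) \left(-4\right) = 2$)
$a{\left(X,T \right)} = 20$ ($a{\left(X,T \right)} = -3 + 23 = 20$)
$n = \frac{1}{2157} \approx 0.00046361$
$\left(a{\left(G{\left(-1 \right)},P \right)} + \frac{1}{-1892}\right) + n = \left(20 + \frac{1}{-1892}\right) + \frac{1}{2157} = \left(20 - \frac{1}{1892}\right) + \frac{1}{2157} = \frac{37839}{1892} + \frac{1}{2157} = \frac{81620615}{4081044}$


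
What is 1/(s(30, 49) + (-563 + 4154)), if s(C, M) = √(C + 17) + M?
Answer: 3640/13249553 - √47/13249553 ≈ 0.00027421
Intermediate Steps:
s(C, M) = M + √(17 + C) (s(C, M) = √(17 + C) + M = M + √(17 + C))
1/(s(30, 49) + (-563 + 4154)) = 1/((49 + √(17 + 30)) + (-563 + 4154)) = 1/((49 + √47) + 3591) = 1/(3640 + √47)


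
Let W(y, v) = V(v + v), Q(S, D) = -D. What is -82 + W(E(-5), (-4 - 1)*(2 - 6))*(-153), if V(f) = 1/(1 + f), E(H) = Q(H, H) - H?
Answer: -3515/41 ≈ -85.732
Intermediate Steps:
E(H) = -2*H (E(H) = -H - H = -2*H)
W(y, v) = 1/(1 + 2*v) (W(y, v) = 1/(1 + (v + v)) = 1/(1 + 2*v))
-82 + W(E(-5), (-4 - 1)*(2 - 6))*(-153) = -82 - 153/(1 + 2*((-4 - 1)*(2 - 6))) = -82 - 153/(1 + 2*(-5*(-4))) = -82 - 153/(1 + 2*20) = -82 - 153/(1 + 40) = -82 - 153/41 = -3515/41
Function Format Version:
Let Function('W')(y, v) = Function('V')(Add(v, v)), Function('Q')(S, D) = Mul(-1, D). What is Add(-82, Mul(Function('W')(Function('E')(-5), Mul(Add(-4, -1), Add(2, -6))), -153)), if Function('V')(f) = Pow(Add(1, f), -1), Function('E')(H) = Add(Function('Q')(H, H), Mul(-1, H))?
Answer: Rational(-3515, 41) ≈ -85.732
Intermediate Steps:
Function('E')(H) = Mul(-2, H) (Function('E')(H) = Add(Mul(-1, H), Mul(-1, H)) = Mul(-2, H))
Function('W')(y, v) = Pow(Add(1, Mul(2, v)), -1) (Function('W')(y, v) = Pow(Add(1, Add(v, v)), -1) = Pow(Add(1, Mul(2, v)), -1))
Add(-82, Mul(Function('W')(Function('E')(-5), Mul(Add(-4, -1), Add(2, -6))), -153)) = Add(-82, Mul(Pow(Add(1, Mul(2, Mul(Add(-4, -1), Add(2, -6)))), -1), -153)) = Add(-82, Mul(Pow(Add(1, Mul(2, Mul(-5, -4))), -1), -153)) = Add(-82, Mul(Pow(Add(1, Mul(2, 20)), -1), -153)) = Add(-82, Mul(Pow(Add(1, 40), -1), -153)) = Add(-82, Mul(Pow(41, -1), -153)) = Add(-82, Mul(Rational(1, 41), -153)) = Add(-82, Rational(-153, 41)) = Rational(-3515, 41)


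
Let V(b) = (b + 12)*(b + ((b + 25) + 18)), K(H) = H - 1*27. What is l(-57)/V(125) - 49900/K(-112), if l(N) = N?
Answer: 2003027977/5579599 ≈ 358.99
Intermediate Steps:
K(H) = -27 + H (K(H) = H - 27 = -27 + H)
V(b) = (12 + b)*(43 + 2*b) (V(b) = (12 + b)*(b + ((25 + b) + 18)) = (12 + b)*(b + (43 + b)) = (12 + b)*(43 + 2*b))
l(-57)/V(125) - 49900/K(-112) = -57/(516 + 2*125**2 + 67*125) - 49900/(-27 - 112) = -57/(516 + 2*15625 + 8375) - 49900/(-139) = -57/(516 + 31250 + 8375) - 49900*(-1/139) = -57/40141 + 49900/139 = 2003027977/5579599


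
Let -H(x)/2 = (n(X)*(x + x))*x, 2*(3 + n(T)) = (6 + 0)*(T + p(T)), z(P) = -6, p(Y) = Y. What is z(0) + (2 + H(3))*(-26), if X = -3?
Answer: -19714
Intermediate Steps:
n(T) = -3 + 6*T (n(T) = -3 + ((6 + 0)*(T + T))/2 = -3 + (6*(2*T))/2 = -3 + (12*T)/2 = -3 + 6*T)
H(x) = 84*x² (H(x) = -2*(-3 + 6*(-3))*(x + x)*x = -2*(-3 - 18)*(2*x)*x = -2*(-42*x)*x = -(-84)*x² = 84*x²)
z(0) + (2 + H(3))*(-26) = -6 + (2 + 84*3²)*(-26) = -6 + (2 + 84*9)*(-26) = -6 + (2 + 756)*(-26) = -6 + 758*(-26) = -6 - 19708 = -19714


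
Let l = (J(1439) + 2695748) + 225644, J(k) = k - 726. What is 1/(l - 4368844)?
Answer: -1/1446739 ≈ -6.9121e-7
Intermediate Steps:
J(k) = -726 + k
l = 2922105 (l = ((-726 + 1439) + 2695748) + 225644 = (713 + 2695748) + 225644 = 2696461 + 225644 = 2922105)
1/(l - 4368844) = 1/(2922105 - 4368844) = 1/(-1446739) = -1/1446739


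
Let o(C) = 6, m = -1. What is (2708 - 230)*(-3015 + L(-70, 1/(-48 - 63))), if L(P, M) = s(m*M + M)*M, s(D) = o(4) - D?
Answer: -276438246/37 ≈ -7.4713e+6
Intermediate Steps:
s(D) = 6 - D
L(P, M) = 6*M (L(P, M) = (6 - (-M + M))*M = (6 - 1*0)*M = (6 + 0)*M = 6*M)
(2708 - 230)*(-3015 + L(-70, 1/(-48 - 63))) = (2708 - 230)*(-3015 + 6/(-48 - 63)) = 2478*(-3015 + 6/(-111)) = 2478*(-3015 + 6*(-1/111)) = 2478*(-3015 - 2/37) = 2478*(-111557/37) = -276438246/37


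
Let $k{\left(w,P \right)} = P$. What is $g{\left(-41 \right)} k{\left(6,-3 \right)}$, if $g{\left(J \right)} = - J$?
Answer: $-123$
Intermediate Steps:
$g{\left(-41 \right)} k{\left(6,-3 \right)} = \left(-1\right) \left(-41\right) \left(-3\right) = 41 \left(-3\right) = -123$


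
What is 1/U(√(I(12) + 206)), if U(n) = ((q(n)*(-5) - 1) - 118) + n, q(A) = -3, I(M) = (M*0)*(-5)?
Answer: -52/5305 - √206/10610 ≈ -0.011155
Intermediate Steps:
I(M) = 0 (I(M) = 0*(-5) = 0)
U(n) = -104 + n (U(n) = ((-3*(-5) - 1) - 118) + n = ((15 - 1) - 118) + n = (14 - 118) + n = -104 + n)
1/U(√(I(12) + 206)) = 1/(-104 + √(0 + 206)) = 1/(-104 + √206)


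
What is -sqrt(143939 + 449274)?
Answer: -sqrt(593213) ≈ -770.20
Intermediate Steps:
-sqrt(143939 + 449274) = -sqrt(593213)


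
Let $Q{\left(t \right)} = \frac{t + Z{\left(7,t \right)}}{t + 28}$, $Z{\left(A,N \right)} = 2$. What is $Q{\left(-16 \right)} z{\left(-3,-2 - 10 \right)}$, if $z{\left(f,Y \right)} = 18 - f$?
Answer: $- \frac{49}{2} \approx -24.5$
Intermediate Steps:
$Q{\left(t \right)} = \frac{2 + t}{28 + t}$ ($Q{\left(t \right)} = \frac{t + 2}{t + 28} = \frac{2 + t}{28 + t}$)
$Q{\left(-16 \right)} z{\left(-3,-2 - 10 \right)} = \frac{2 - 16}{28 - 16} \left(18 - -3\right) = \frac{1}{12} \left(-14\right) \left(18 + 3\right) = \frac{1}{12} \left(-14\right) 21 = \left(- \frac{7}{6}\right) 21 = - \frac{49}{2}$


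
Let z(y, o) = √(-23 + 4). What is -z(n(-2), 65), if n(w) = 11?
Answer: -I*√19 ≈ -4.3589*I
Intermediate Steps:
z(y, o) = I*√19 (z(y, o) = √(-19) = I*√19)
-z(n(-2), 65) = -I*√19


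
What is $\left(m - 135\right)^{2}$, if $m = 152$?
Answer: $289$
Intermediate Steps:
$\left(m - 135\right)^{2} = \left(152 - 135\right)^{2} = 17^{2} = 289$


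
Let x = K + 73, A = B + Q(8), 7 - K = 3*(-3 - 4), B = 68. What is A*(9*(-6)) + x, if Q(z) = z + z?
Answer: -4435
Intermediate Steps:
Q(z) = 2*z
K = 28 (K = 7 - 3*(-3 - 4) = 7 - 3*(-7) = 7 - 1*(-21) = 7 + 21 = 28)
A = 84 (A = 68 + 2*8 = 68 + 16 = 84)
x = 101 (x = 28 + 73 = 101)
A*(9*(-6)) + x = 84*(9*(-6)) + 101 = 84*(-54) + 101 = -4536 + 101 = -4435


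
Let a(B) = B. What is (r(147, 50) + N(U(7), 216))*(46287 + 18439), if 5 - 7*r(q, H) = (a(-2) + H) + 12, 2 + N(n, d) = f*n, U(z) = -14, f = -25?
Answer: 154112606/7 ≈ 2.2016e+7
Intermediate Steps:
N(n, d) = -2 - 25*n
r(q, H) = -5/7 - H/7 (r(q, H) = 5/7 - ((-2 + H) + 12)/7 = 5/7 - (10 + H)/7 = 5/7 + (-10/7 - H/7) = -5/7 - H/7)
(r(147, 50) + N(U(7), 216))*(46287 + 18439) = ((-5/7 - 1/7*50) + (-2 - 25*(-14)))*(46287 + 18439) = ((-5/7 - 50/7) + (-2 + 350))*64726 = (-55/7 + 348)*64726 = (2381/7)*64726 = 154112606/7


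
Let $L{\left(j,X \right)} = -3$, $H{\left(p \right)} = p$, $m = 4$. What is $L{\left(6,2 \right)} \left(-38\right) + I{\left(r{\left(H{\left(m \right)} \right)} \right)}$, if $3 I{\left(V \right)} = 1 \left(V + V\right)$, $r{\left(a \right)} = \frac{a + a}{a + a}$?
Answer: $\frac{344}{3} \approx 114.67$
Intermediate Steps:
$r{\left(a \right)} = 1$ ($r{\left(a \right)} = \frac{2 a}{2 a} = 2 a \frac{1}{2 a} = 1$)
$I{\left(V \right)} = \frac{2 V}{3}$ ($I{\left(V \right)} = \frac{1 \left(V + V\right)}{3} = \frac{1 \cdot 2 V}{3} = \frac{2 V}{3}$)
$L{\left(6,2 \right)} \left(-38\right) + I{\left(r{\left(H{\left(m \right)} \right)} \right)} = \left(-3\right) \left(-38\right) + \frac{2}{3} \cdot 1 = 114 + \frac{2}{3} = \frac{344}{3}$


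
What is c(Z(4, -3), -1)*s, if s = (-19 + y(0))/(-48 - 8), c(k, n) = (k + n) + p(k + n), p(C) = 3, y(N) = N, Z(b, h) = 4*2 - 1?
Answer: 171/56 ≈ 3.0536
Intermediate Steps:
Z(b, h) = 7 (Z(b, h) = 8 - 1 = 7)
c(k, n) = 3 + k + n (c(k, n) = (k + n) + 3 = 3 + k + n)
s = 19/56 (s = (-19 + 0)/(-48 - 8) = -19/(-56) = -19*(-1/56) = 19/56 ≈ 0.33929)
c(Z(4, -3), -1)*s = (3 + 7 - 1)*(19/56) = 9*(19/56) = 171/56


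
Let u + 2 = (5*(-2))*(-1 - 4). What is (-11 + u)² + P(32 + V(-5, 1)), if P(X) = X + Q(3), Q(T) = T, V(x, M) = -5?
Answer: 1399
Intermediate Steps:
u = 48 (u = -2 + (5*(-2))*(-1 - 4) = -2 - 10*(-5) = -2 + 50 = 48)
P(X) = 3 + X (P(X) = X + 3 = 3 + X)
(-11 + u)² + P(32 + V(-5, 1)) = (-11 + 48)² + (3 + (32 - 5)) = 37² + (3 + 27) = 1369 + 30 = 1399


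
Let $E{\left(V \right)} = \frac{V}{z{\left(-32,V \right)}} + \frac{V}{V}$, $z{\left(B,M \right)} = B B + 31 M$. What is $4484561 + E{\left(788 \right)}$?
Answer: $\frac{28535268203}{6363} \approx 4.4846 \cdot 10^{6}$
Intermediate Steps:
$z{\left(B,M \right)} = B^{2} + 31 M$
$E{\left(V \right)} = 1 + \frac{V}{1024 + 31 V}$ ($E{\left(V \right)} = \frac{V}{\left(-32\right)^{2} + 31 V} + \frac{V}{V} = \frac{V}{1024 + 31 V} + 1 = 1 + \frac{V}{1024 + 31 V}$)
$4484561 + E{\left(788 \right)} = 4484561 + \frac{32 \left(32 + 788\right)}{1024 + 31 \cdot 788} = 4484561 + 32 \frac{1}{1024 + 24428} \cdot 820 = 4484561 + 32 \cdot \frac{1}{25452} \cdot 820 = 4484561 + \frac{6560}{6363} = \frac{28535268203}{6363}$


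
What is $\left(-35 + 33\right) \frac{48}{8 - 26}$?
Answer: $\frac{16}{3} \approx 5.3333$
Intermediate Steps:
$\left(-35 + 33\right) \frac{48}{8 - 26} = - 2 \frac{48}{8 - 26} = - 2 \frac{48}{-18} = - 2 \cdot 48 \left(- \frac{1}{18}\right) = \left(-2\right) \left(- \frac{8}{3}\right) = \frac{16}{3}$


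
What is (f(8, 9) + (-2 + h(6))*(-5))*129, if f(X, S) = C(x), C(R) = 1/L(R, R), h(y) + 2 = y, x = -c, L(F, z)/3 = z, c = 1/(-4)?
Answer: -1118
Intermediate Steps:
c = -¼ (c = 1*(-¼) = -¼ ≈ -0.25000)
L(F, z) = 3*z
x = ¼ (x = -1*(-¼) = ¼ ≈ 0.25000)
h(y) = -2 + y
C(R) = 1/(3*R)
f(X, S) = 4/3 (f(X, S) = 1/(3*(¼)) = (⅓)*4 = 4/3)
(f(8, 9) + (-2 + h(6))*(-5))*129 = (4/3 + (-2 + (-2 + 6))*(-5))*129 = (4/3 + (-2 + 4)*(-5))*129 = (4/3 + 2*(-5))*129 = (4/3 - 10)*129 = -26/3*129 = -1118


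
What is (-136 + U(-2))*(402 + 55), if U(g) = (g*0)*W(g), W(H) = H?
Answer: -62152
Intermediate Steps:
U(g) = 0 (U(g) = (g*0)*g = 0*g = 0)
(-136 + U(-2))*(402 + 55) = (-136 + 0)*(402 + 55) = -136*457 = -62152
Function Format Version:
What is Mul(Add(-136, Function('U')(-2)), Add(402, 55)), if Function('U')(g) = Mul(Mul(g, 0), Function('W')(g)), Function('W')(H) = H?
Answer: -62152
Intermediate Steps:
Function('U')(g) = 0 (Function('U')(g) = Mul(Mul(g, 0), g) = Mul(0, g) = 0)
Mul(Add(-136, Function('U')(-2)), Add(402, 55)) = Mul(Add(-136, 0), Add(402, 55)) = Mul(-136, 457) = -62152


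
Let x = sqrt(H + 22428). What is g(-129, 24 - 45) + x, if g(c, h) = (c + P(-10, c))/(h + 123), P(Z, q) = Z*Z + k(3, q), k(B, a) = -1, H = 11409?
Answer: -5/17 + sqrt(33837) ≈ 183.65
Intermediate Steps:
P(Z, q) = -1 + Z**2 (P(Z, q) = Z*Z - 1 = Z**2 - 1 = -1 + Z**2)
x = sqrt(33837) (x = sqrt(11409 + 22428) = sqrt(33837) ≈ 183.95)
g(c, h) = (99 + c)/(123 + h) (g(c, h) = (c + (-1 + (-10)**2))/(h + 123) = (c + (-1 + 100))/(123 + h) = (c + 99)/(123 + h) = (99 + c)/(123 + h))
g(-129, 24 - 45) + x = (99 - 129)/(123 + (24 - 45)) + sqrt(33837) = -30/(123 - 21) + sqrt(33837) = -30/102 + sqrt(33837) = (1/102)*(-30) + sqrt(33837) = -5/17 + sqrt(33837)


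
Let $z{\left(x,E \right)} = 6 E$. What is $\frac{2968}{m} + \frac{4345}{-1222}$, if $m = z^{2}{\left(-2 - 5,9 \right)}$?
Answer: $- \frac{2260781}{890838} \approx -2.5378$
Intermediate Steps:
$m = 2916$ ($m = \left(6 \cdot 9\right)^{2} = 54^{2} = 2916$)
$\frac{2968}{m} + \frac{4345}{-1222} = \frac{2968}{2916} + \frac{4345}{-1222} = 2968 \cdot \frac{1}{2916} + 4345 \left(- \frac{1}{1222}\right) = \frac{742}{729} - \frac{4345}{1222} = - \frac{2260781}{890838}$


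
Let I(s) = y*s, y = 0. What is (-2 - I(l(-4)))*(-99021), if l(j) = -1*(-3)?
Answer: 198042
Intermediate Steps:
l(j) = 3
I(s) = 0 (I(s) = 0*s = 0)
(-2 - I(l(-4)))*(-99021) = (-2 - 1*0)*(-99021) = (-2 + 0)*(-99021) = -2*(-99021) = 198042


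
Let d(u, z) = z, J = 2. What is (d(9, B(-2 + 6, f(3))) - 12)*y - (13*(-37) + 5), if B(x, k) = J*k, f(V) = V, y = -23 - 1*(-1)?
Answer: 608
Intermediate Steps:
y = -22 (y = -23 + 1 = -22)
B(x, k) = 2*k
(d(9, B(-2 + 6, f(3))) - 12)*y - (13*(-37) + 5) = (2*3 - 12)*(-22) - (13*(-37) + 5) = (6 - 12)*(-22) - (-481 + 5) = -6*(-22) - 1*(-476) = 132 + 476 = 608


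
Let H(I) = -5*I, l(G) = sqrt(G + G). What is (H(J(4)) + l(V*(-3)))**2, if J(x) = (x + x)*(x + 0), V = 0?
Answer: 25600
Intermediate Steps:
J(x) = 2*x**2 (J(x) = (2*x)*x = 2*x**2)
l(G) = sqrt(2)*sqrt(G) (l(G) = sqrt(2*G) = sqrt(2)*sqrt(G))
(H(J(4)) + l(V*(-3)))**2 = (-10*4**2 + sqrt(2)*sqrt(0*(-3)))**2 = (-10*16 + sqrt(2)*sqrt(0))**2 = (-5*32 + sqrt(2)*0)**2 = (-160 + 0)**2 = (-160)**2 = 25600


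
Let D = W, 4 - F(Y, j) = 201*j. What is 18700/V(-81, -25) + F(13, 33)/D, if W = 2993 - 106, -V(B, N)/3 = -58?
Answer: 26416727/251169 ≈ 105.18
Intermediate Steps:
V(B, N) = 174 (V(B, N) = -3*(-58) = 174)
W = 2887
F(Y, j) = 4 - 201*j
D = 2887
18700/V(-81, -25) + F(13, 33)/D = 18700/174 + (4 - 201*33)/2887 = 18700*(1/174) + (4 - 6633)*(1/2887) = 9350/87 - 6629*1/2887 = 9350/87 - 6629/2887 = 26416727/251169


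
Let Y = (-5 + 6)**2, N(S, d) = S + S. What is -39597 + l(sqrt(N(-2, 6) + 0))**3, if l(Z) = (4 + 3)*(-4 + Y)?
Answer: -48858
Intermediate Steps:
N(S, d) = 2*S
Y = 1 (Y = 1**2 = 1)
l(Z) = -21 (l(Z) = (4 + 3)*(-4 + 1) = 7*(-3) = -21)
-39597 + l(sqrt(N(-2, 6) + 0))**3 = -39597 + (-21)**3 = -39597 - 9261 = -48858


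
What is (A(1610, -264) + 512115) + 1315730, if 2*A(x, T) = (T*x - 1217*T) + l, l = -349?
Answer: 3551589/2 ≈ 1.7758e+6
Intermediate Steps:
A(x, T) = -349/2 - 1217*T/2 + T*x/2 (A(x, T) = ((T*x - 1217*T) - 349)/2 = ((-1217*T + T*x) - 349)/2 = (-349 - 1217*T + T*x)/2 = -349/2 - 1217*T/2 + T*x/2)
(A(1610, -264) + 512115) + 1315730 = ((-349/2 - 1217/2*(-264) + (½)*(-264)*1610) + 512115) + 1315730 = ((-349/2 + 160644 - 212520) + 512115) + 1315730 = (-104101/2 + 512115) + 1315730 = 920129/2 + 1315730 = 3551589/2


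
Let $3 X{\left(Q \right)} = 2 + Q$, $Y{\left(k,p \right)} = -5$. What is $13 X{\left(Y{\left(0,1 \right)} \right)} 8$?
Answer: $-104$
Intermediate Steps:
$X{\left(Q \right)} = \frac{2}{3} + \frac{Q}{3}$ ($X{\left(Q \right)} = \frac{2 + Q}{3} = \frac{2}{3} + \frac{Q}{3}$)
$13 X{\left(Y{\left(0,1 \right)} \right)} 8 = 13 \left(\frac{2}{3} + \frac{1}{3} \left(-5\right)\right) 8 = 13 \left(\frac{2}{3} - \frac{5}{3}\right) 8 = 13 \left(-1\right) 8 = \left(-13\right) 8 = -104$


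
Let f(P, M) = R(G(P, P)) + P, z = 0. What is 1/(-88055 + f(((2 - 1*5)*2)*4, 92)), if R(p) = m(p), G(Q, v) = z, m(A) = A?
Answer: -1/88079 ≈ -1.1353e-5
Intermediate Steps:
G(Q, v) = 0
R(p) = p
f(P, M) = P (f(P, M) = 0 + P = P)
1/(-88055 + f(((2 - 1*5)*2)*4, 92)) = 1/(-88055 + ((2 - 1*5)*2)*4) = 1/(-88055 + ((2 - 5)*2)*4) = 1/(-88055 - 3*2*4) = 1/(-88055 - 6*4) = 1/(-88055 - 24) = 1/(-88079) = -1/88079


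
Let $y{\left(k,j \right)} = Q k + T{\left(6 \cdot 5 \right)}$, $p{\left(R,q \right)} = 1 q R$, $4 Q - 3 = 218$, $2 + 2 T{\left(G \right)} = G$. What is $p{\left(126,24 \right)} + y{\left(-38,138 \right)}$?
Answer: $\frac{1877}{2} \approx 938.5$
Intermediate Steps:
$T{\left(G \right)} = -1 + \frac{G}{2}$
$Q = \frac{221}{4}$ ($Q = \frac{3}{4} + \frac{1}{4} \cdot 218 = \frac{3}{4} + \frac{109}{2} = \frac{221}{4} \approx 55.25$)
$p{\left(R,q \right)} = R q$ ($p{\left(R,q \right)} = q R = R q$)
$y{\left(k,j \right)} = 14 + \frac{221 k}{4}$ ($y{\left(k,j \right)} = \frac{221 k}{4} - \left(1 - \frac{6 \cdot 5}{2}\right) = \frac{221 k}{4} + \left(-1 + \frac{1}{2} \cdot 30\right) = \frac{221 k}{4} + \left(-1 + 15\right) = \frac{221 k}{4} + 14 = 14 + \frac{221 k}{4}$)
$p{\left(126,24 \right)} + y{\left(-38,138 \right)} = 126 \cdot 24 + \left(14 + \frac{221}{4} \left(-38\right)\right) = 3024 + \left(14 - \frac{4199}{2}\right) = 3024 - \frac{4171}{2} = \frac{1877}{2}$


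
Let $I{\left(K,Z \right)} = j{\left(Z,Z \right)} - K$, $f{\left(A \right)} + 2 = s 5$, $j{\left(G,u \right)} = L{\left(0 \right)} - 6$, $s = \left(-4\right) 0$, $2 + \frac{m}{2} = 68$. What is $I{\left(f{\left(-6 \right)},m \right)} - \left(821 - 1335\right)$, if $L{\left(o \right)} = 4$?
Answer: $514$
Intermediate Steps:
$m = 132$ ($m = -4 + 2 \cdot 68 = -4 + 136 = 132$)
$s = 0$
$j{\left(G,u \right)} = -2$ ($j{\left(G,u \right)} = 4 - 6 = -2$)
$f{\left(A \right)} = -2$ ($f{\left(A \right)} = -2 + 0 \cdot 5 = -2 + 0 = -2$)
$I{\left(K,Z \right)} = -2 - K$
$I{\left(f{\left(-6 \right)},m \right)} - \left(821 - 1335\right) = \left(-2 - -2\right) - \left(821 - 1335\right) = \left(-2 + 2\right) - \left(821 - 1335\right) = 0 - -514 = 0 + 514 = 514$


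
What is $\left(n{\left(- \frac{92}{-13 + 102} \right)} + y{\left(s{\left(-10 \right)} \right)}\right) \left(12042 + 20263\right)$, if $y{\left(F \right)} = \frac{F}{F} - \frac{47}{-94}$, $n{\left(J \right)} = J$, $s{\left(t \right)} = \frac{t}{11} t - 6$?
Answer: $\frac{2681315}{178} \approx 15064.0$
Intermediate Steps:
$s{\left(t \right)} = -6 + \frac{t^{2}}{11}$ ($s{\left(t \right)} = t \frac{1}{11} t - 6 = \frac{t}{11} t - 6 = \frac{t^{2}}{11} - 6 = -6 + \frac{t^{2}}{11}$)
$y{\left(F \right)} = \frac{3}{2}$ ($y{\left(F \right)} = 1 - - \frac{1}{2} = 1 + \frac{1}{2} = \frac{3}{2}$)
$\left(n{\left(- \frac{92}{-13 + 102} \right)} + y{\left(s{\left(-10 \right)} \right)}\right) \left(12042 + 20263\right) = \left(- \frac{92}{-13 + 102} + \frac{3}{2}\right) \left(12042 + 20263\right) = \left(- \frac{92}{89} + \frac{3}{2}\right) 32305 = \frac{83}{178} \cdot 32305 = \frac{2681315}{178}$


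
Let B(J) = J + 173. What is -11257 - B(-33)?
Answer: -11397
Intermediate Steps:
B(J) = 173 + J
-11257 - B(-33) = -11257 - (173 - 33) = -11257 - 1*140 = -11257 - 140 = -11397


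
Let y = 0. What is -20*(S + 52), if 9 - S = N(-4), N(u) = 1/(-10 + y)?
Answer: -1222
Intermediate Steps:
N(u) = -⅒ (N(u) = 1/(-10 + 0) = 1/(-10) = -⅒)
S = 91/10 (S = 9 - 1*(-⅒) = 9 + ⅒ = 91/10 ≈ 9.1000)
-20*(S + 52) = -20*(91/10 + 52) = -20*611/10 = -1222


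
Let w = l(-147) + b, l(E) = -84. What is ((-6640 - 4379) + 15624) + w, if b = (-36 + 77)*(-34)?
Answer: 3127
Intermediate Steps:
b = -1394 (b = 41*(-34) = -1394)
w = -1478 (w = -84 - 1394 = -1478)
((-6640 - 4379) + 15624) + w = ((-6640 - 4379) + 15624) - 1478 = (-11019 + 15624) - 1478 = 4605 - 1478 = 3127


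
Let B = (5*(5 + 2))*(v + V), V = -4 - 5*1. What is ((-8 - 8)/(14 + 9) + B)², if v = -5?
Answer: 127373796/529 ≈ 2.4078e+5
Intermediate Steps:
V = -9 (V = -4 - 5 = -9)
B = -490 (B = (5*(5 + 2))*(-5 - 9) = (5*7)*(-14) = 35*(-14) = -490)
((-8 - 8)/(14 + 9) + B)² = ((-8 - 8)/(14 + 9) - 490)² = (-16/23 - 490)² = (-11286/23)² = 127373796/529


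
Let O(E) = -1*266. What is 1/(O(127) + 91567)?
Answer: 1/91301 ≈ 1.0953e-5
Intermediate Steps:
O(E) = -266
1/(O(127) + 91567) = 1/(-266 + 91567) = 1/91301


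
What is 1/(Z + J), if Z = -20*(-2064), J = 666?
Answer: 1/41946 ≈ 2.3840e-5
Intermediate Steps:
Z = 41280
1/(Z + J) = 1/(41280 + 666) = 1/41946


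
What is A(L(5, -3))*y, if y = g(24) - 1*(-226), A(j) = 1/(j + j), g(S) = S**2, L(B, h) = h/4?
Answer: -1604/3 ≈ -534.67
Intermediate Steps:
L(B, h) = h/4 (L(B, h) = h*(1/4) = h/4)
A(j) = 1/(2*j)
y = 802 (y = 24**2 - 1*(-226) = 576 + 226 = 802)
A(L(5, -3))*y = (1/(2*(((1/4)*(-3)))))*802 = (1/(2*(-3/4)))*802 = ((1/2)*(-4/3))*802 = -2/3*802 = -1604/3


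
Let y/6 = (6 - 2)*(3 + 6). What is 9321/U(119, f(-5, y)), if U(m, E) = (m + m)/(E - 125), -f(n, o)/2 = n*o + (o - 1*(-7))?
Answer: 2115867/34 ≈ 62231.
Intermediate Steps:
y = 216 (y = 6*((6 - 2)*(3 + 6)) = 6*(4*9) = 6*36 = 216)
f(n, o) = -14 - 2*o - 2*n*o (f(n, o) = -2*(n*o + (o - 1*(-7))) = -2*(n*o + (o + 7)) = -2*(n*o + (7 + o)) = -2*(7 + o + n*o) = -14 - 2*o - 2*n*o)
U(m, E) = 2*m/(-125 + E) (U(m, E) = (2*m)/(-125 + E) = 2*m/(-125 + E))
9321/U(119, f(-5, y)) = 9321/((2*119/(-125 + (-14 - 2*216 - 2*(-5)*216)))) = 9321/((2*119/(-125 + (-14 - 432 + 2160)))) = 9321/((2*119/(-125 + 1714))) = 9321/((2*119/1589)) = 9321/((2*119*(1/1589))) = 9321/(34/227) = 9321*(227/34) = 2115867/34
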